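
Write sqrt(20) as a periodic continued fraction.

[4; (2, 8)]

Write x_i = (sqrt(20) + m_i)/d_i with (m_0, d_0) = (0, 1). a_0 = floor(sqrt(20)) = 4, since 4^2 = 16 <= 20 < 25 = 5^2.
Iterate m_{i+1} = d_i*a_i - m_i, d_{i+1} = (20 - m_{i+1}^2)/d_i, a_{i+1} = floor((a_0 + m_{i+1})/d_{i+1}):
  m_1 = 1*4 - 0 = 4, d_1 = (20 - 4^2)/1 = 4/1 = 4, a_1 = floor((4 + 4)/4) = 2.
  m_2 = 4*2 - 4 = 4, d_2 = (20 - 4^2)/4 = 4/4 = 1, a_2 = floor((4 + 4)/1) = 8.
  m_3 = 1*8 - 4 = 4, d_3 = (20 - 4^2)/1 = 4/1 = 4: (m_3, d_3) = (m_1, d_1) = (4, 4), so from here the quotients repeat a_1, a_2; the period length is 2.
Hence the expansion of sqrt(20) is a_0 = 4 followed by the repeating block 2, 8 (period 2).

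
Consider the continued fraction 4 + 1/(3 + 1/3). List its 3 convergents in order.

4/1, 13/3, 43/10

Using the convergent recurrence p_i = a_i*p_{i-1} + p_{i-2}, q_i = a_i*q_{i-1} + q_{i-2} with p_{-2}=0, p_{-1}=1, q_{-2}=1, q_{-1}=0:
  i=0: a_0=4, p_0 = 4*1 + 0 = 4, q_0 = 4*0 + 1 = 1.
  i=1: a_1=3, p_1 = 3*4 + 1 = 13, q_1 = 3*1 + 0 = 3.
  i=2: a_2=3, p_2 = 3*13 + 4 = 43, q_2 = 3*3 + 1 = 10.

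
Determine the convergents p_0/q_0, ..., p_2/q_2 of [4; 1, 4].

Using the convergent recurrence p_i = a_i*p_{i-1} + p_{i-2}, q_i = a_i*q_{i-1} + q_{i-2} with p_{-2}=0, p_{-1}=1, q_{-2}=1, q_{-1}=0:
  i=0: a_0=4, p_0 = 4*1 + 0 = 4, q_0 = 4*0 + 1 = 1.
  i=1: a_1=1, p_1 = 1*4 + 1 = 5, q_1 = 1*1 + 0 = 1.
  i=2: a_2=4, p_2 = 4*5 + 4 = 24, q_2 = 4*1 + 1 = 5.

4/1, 5/1, 24/5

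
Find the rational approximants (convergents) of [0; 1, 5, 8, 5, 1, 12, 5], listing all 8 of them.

Using the convergent recurrence p_i = a_i*p_{i-1} + p_{i-2}, q_i = a_i*q_{i-1} + q_{i-2} with p_{-2}=0, p_{-1}=1, q_{-2}=1, q_{-1}=0:
  i=0: a_0=0, p_0 = 0*1 + 0 = 0, q_0 = 0*0 + 1 = 1.
  i=1: a_1=1, p_1 = 1*0 + 1 = 1, q_1 = 1*1 + 0 = 1.
  i=2: a_2=5, p_2 = 5*1 + 0 = 5, q_2 = 5*1 + 1 = 6.
  i=3: a_3=8, p_3 = 8*5 + 1 = 41, q_3 = 8*6 + 1 = 49.
  i=4: a_4=5, p_4 = 5*41 + 5 = 210, q_4 = 5*49 + 6 = 251.
  i=5: a_5=1, p_5 = 1*210 + 41 = 251, q_5 = 1*251 + 49 = 300.
  i=6: a_6=12, p_6 = 12*251 + 210 = 3222, q_6 = 12*300 + 251 = 3851.
  i=7: a_7=5, p_7 = 5*3222 + 251 = 16361, q_7 = 5*3851 + 300 = 19555.

0/1, 1/1, 5/6, 41/49, 210/251, 251/300, 3222/3851, 16361/19555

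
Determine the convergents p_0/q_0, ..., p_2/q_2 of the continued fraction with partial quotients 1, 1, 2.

Using the convergent recurrence p_i = a_i*p_{i-1} + p_{i-2}, q_i = a_i*q_{i-1} + q_{i-2} with p_{-2}=0, p_{-1}=1, q_{-2}=1, q_{-1}=0:
  i=0: a_0=1, p_0 = 1*1 + 0 = 1, q_0 = 1*0 + 1 = 1.
  i=1: a_1=1, p_1 = 1*1 + 1 = 2, q_1 = 1*1 + 0 = 1.
  i=2: a_2=2, p_2 = 2*2 + 1 = 5, q_2 = 2*1 + 1 = 3.

1/1, 2/1, 5/3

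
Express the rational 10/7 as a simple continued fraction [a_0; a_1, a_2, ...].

Run the Euclidean algorithm on 10 and 7; the successive quotients are the partial quotients a_0, a_1, ... (each step inverts the fractional part left over by the previous one):
  10 = 1*7 + 3, so a_0 = 1.
  7 = 2*3 + 1, so a_1 = 2.
  3 = 3*1 + 0, so a_2 = 3.
The remainder reaches 0 after 3 divisions, so the expansion has 3 partial quotients, read off in order.

[1; 2, 3]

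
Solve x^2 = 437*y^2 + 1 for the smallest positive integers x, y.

(x, y) = (4599, 220)

First expand sqrt(437) as a continued fraction. With x_i = (sqrt(437) + m_i)/d_i and (m_0, d_0) = (0, 1): a_0 = floor(sqrt(437)) = 20, since 20^2 = 400 <= 437 < 441 = 21^2.
Iterate m_{i+1} = d_i*a_i - m_i, d_{i+1} = (437 - m_{i+1}^2)/d_i, a_{i+1} = floor((a_0 + m_{i+1})/d_{i+1}):
  m_1 = 1*20 - 0 = 20, d_1 = (437 - 20^2)/1 = 37/1 = 37, a_1 = floor((20 + 20)/37) = 1.
  m_2 = 37*1 - 20 = 17, d_2 = (437 - 17^2)/37 = 148/37 = 4, a_2 = floor((20 + 17)/4) = 9.
  m_3 = 4*9 - 17 = 19, d_3 = (437 - 19^2)/4 = 76/4 = 19, a_3 = floor((20 + 19)/19) = 2.
  m_4 = 19*2 - 19 = 19, d_4 = (437 - 19^2)/19 = 76/19 = 4, a_4 = floor((20 + 19)/4) = 9.
  m_5 = 4*9 - 19 = 17, d_5 = (437 - 17^2)/4 = 148/4 = 37, a_5 = floor((20 + 17)/37) = 1.
  m_6 = 37*1 - 17 = 20, d_6 = (437 - 20^2)/37 = 37/37 = 1, a_6 = floor((20 + 20)/1) = 40.
  m_7 = 1*40 - 20 = 20, d_7 = (437 - 20^2)/1 = 37/1 = 37: (m_7, d_7) = (m_1, d_1) = (20, 37), so from here the quotients repeat a_1, ..., a_6; the period length is 6.
So sqrt(437) = [20; (1, 9, 2, 9, 1, 40)] with period length k = 6.
k is even, so the fundamental solution of x^2 - 437y^2 = 1 is (p_{k-1}, q_{k-1}) = (p_5, q_5); compute convergents through index 5.
Convergents (p_i = a_i*p_{i-1} + p_{i-2}, q_i = a_i*q_{i-1} + q_{i-2} with p_{-2}=0, p_{-1}=1, q_{-2}=1, q_{-1}=0):
  i=0: a_0=20, p_0 = 20*1 + 0 = 20, q_0 = 20*0 + 1 = 1.
  i=1: a_1=1, p_1 = 1*20 + 1 = 21, q_1 = 1*1 + 0 = 1.
  i=2: a_2=9, p_2 = 9*21 + 20 = 209, q_2 = 9*1 + 1 = 10.
  i=3: a_3=2, p_3 = 2*209 + 21 = 439, q_3 = 2*10 + 1 = 21.
  i=4: a_4=9, p_4 = 9*439 + 209 = 4160, q_4 = 9*21 + 10 = 199.
  i=5: a_5=1, p_5 = 1*4160 + 439 = 4599, q_5 = 1*199 + 21 = 220.
Check: 4599^2 - 437*220^2 = 21150801 - 21150800 = 1, so (x, y) = (4599, 220) solves the equation, and by the theorem it is the least positive solution.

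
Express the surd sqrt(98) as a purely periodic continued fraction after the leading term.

Write x_i = (sqrt(98) + m_i)/d_i with (m_0, d_0) = (0, 1). a_0 = floor(sqrt(98)) = 9, since 9^2 = 81 <= 98 < 100 = 10^2.
Iterate m_{i+1} = d_i*a_i - m_i, d_{i+1} = (98 - m_{i+1}^2)/d_i, a_{i+1} = floor((a_0 + m_{i+1})/d_{i+1}):
  m_1 = 1*9 - 0 = 9, d_1 = (98 - 9^2)/1 = 17/1 = 17, a_1 = floor((9 + 9)/17) = 1.
  m_2 = 17*1 - 9 = 8, d_2 = (98 - 8^2)/17 = 34/17 = 2, a_2 = floor((9 + 8)/2) = 8.
  m_3 = 2*8 - 8 = 8, d_3 = (98 - 8^2)/2 = 34/2 = 17, a_3 = floor((9 + 8)/17) = 1.
  m_4 = 17*1 - 8 = 9, d_4 = (98 - 9^2)/17 = 17/17 = 1, a_4 = floor((9 + 9)/1) = 18.
  m_5 = 1*18 - 9 = 9, d_5 = (98 - 9^2)/1 = 17/1 = 17: (m_5, d_5) = (m_1, d_1) = (9, 17), so from here the quotients repeat a_1, ..., a_4; the period length is 4.
Hence the expansion of sqrt(98) is a_0 = 9 followed by the repeating block 1, 8, 1, 18 (period 4).

[9; (1, 8, 1, 18)]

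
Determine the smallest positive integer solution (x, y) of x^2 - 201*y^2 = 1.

(x, y) = (515095, 36332)

First expand sqrt(201) as a continued fraction. With x_i = (sqrt(201) + m_i)/d_i and (m_0, d_0) = (0, 1): a_0 = floor(sqrt(201)) = 14, since 14^2 = 196 <= 201 < 225 = 15^2.
Iterate m_{i+1} = d_i*a_i - m_i, d_{i+1} = (201 - m_{i+1}^2)/d_i, a_{i+1} = floor((a_0 + m_{i+1})/d_{i+1}):
  m_1 = 1*14 - 0 = 14, d_1 = (201 - 14^2)/1 = 5/1 = 5, a_1 = floor((14 + 14)/5) = 5.
  m_2 = 5*5 - 14 = 11, d_2 = (201 - 11^2)/5 = 80/5 = 16, a_2 = floor((14 + 11)/16) = 1.
  m_3 = 16*1 - 11 = 5, d_3 = (201 - 5^2)/16 = 176/16 = 11, a_3 = floor((14 + 5)/11) = 1.
  m_4 = 11*1 - 5 = 6, d_4 = (201 - 6^2)/11 = 165/11 = 15, a_4 = floor((14 + 6)/15) = 1.
  m_5 = 15*1 - 6 = 9, d_5 = (201 - 9^2)/15 = 120/15 = 8, a_5 = floor((14 + 9)/8) = 2.
  m_6 = 8*2 - 9 = 7, d_6 = (201 - 7^2)/8 = 152/8 = 19, a_6 = floor((14 + 7)/19) = 1.
  m_7 = 19*1 - 7 = 12, d_7 = (201 - 12^2)/19 = 57/19 = 3, a_7 = floor((14 + 12)/3) = 8.
  m_8 = 3*8 - 12 = 12, d_8 = (201 - 12^2)/3 = 57/3 = 19, a_8 = floor((14 + 12)/19) = 1.
  m_9 = 19*1 - 12 = 7, d_9 = (201 - 7^2)/19 = 152/19 = 8, a_9 = floor((14 + 7)/8) = 2.
  m_10 = 8*2 - 7 = 9, d_10 = (201 - 9^2)/8 = 120/8 = 15, a_10 = floor((14 + 9)/15) = 1.
  m_11 = 15*1 - 9 = 6, d_11 = (201 - 6^2)/15 = 165/15 = 11, a_11 = floor((14 + 6)/11) = 1.
  m_12 = 11*1 - 6 = 5, d_12 = (201 - 5^2)/11 = 176/11 = 16, a_12 = floor((14 + 5)/16) = 1.
  m_13 = 16*1 - 5 = 11, d_13 = (201 - 11^2)/16 = 80/16 = 5, a_13 = floor((14 + 11)/5) = 5.
  m_14 = 5*5 - 11 = 14, d_14 = (201 - 14^2)/5 = 5/5 = 1, a_14 = floor((14 + 14)/1) = 28.
  m_15 = 1*28 - 14 = 14, d_15 = (201 - 14^2)/1 = 5/1 = 5: (m_15, d_15) = (m_1, d_1) = (14, 5), so from here the quotients repeat a_1, ..., a_14; the period length is 14.
So sqrt(201) = [14; (5, 1, 1, 1, 2, 1, 8, 1, 2, 1, 1, 1, 5, 28)] with period length k = 14.
k is even, so the fundamental solution of x^2 - 201y^2 = 1 is (p_{k-1}, q_{k-1}) = (p_13, q_13); compute convergents through index 13.
Convergents (p_i = a_i*p_{i-1} + p_{i-2}, q_i = a_i*q_{i-1} + q_{i-2} with p_{-2}=0, p_{-1}=1, q_{-2}=1, q_{-1}=0):
  i=0: a_0=14, p_0 = 14*1 + 0 = 14, q_0 = 14*0 + 1 = 1.
  i=1: a_1=5, p_1 = 5*14 + 1 = 71, q_1 = 5*1 + 0 = 5.
  i=2: a_2=1, p_2 = 1*71 + 14 = 85, q_2 = 1*5 + 1 = 6.
  i=3: a_3=1, p_3 = 1*85 + 71 = 156, q_3 = 1*6 + 5 = 11.
  i=4: a_4=1, p_4 = 1*156 + 85 = 241, q_4 = 1*11 + 6 = 17.
  i=5: a_5=2, p_5 = 2*241 + 156 = 638, q_5 = 2*17 + 11 = 45.
  i=6: a_6=1, p_6 = 1*638 + 241 = 879, q_6 = 1*45 + 17 = 62.
  i=7: a_7=8, p_7 = 8*879 + 638 = 7670, q_7 = 8*62 + 45 = 541.
  i=8: a_8=1, p_8 = 1*7670 + 879 = 8549, q_8 = 1*541 + 62 = 603.
  i=9: a_9=2, p_9 = 2*8549 + 7670 = 24768, q_9 = 2*603 + 541 = 1747.
  i=10: a_10=1, p_10 = 1*24768 + 8549 = 33317, q_10 = 1*1747 + 603 = 2350.
  i=11: a_11=1, p_11 = 1*33317 + 24768 = 58085, q_11 = 1*2350 + 1747 = 4097.
  i=12: a_12=1, p_12 = 1*58085 + 33317 = 91402, q_12 = 1*4097 + 2350 = 6447.
  i=13: a_13=5, p_13 = 5*91402 + 58085 = 515095, q_13 = 5*6447 + 4097 = 36332.
Check: 515095^2 - 201*36332^2 = 265322859025 - 265322859024 = 1, so (x, y) = (515095, 36332) solves the equation, and by the theorem it is the least positive solution.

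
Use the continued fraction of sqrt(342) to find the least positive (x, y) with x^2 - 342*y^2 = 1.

First expand sqrt(342) as a continued fraction. With x_i = (sqrt(342) + m_i)/d_i and (m_0, d_0) = (0, 1): a_0 = floor(sqrt(342)) = 18, since 18^2 = 324 <= 342 < 361 = 19^2.
Iterate m_{i+1} = d_i*a_i - m_i, d_{i+1} = (342 - m_{i+1}^2)/d_i, a_{i+1} = floor((a_0 + m_{i+1})/d_{i+1}):
  m_1 = 1*18 - 0 = 18, d_1 = (342 - 18^2)/1 = 18/1 = 18, a_1 = floor((18 + 18)/18) = 2.
  m_2 = 18*2 - 18 = 18, d_2 = (342 - 18^2)/18 = 18/18 = 1, a_2 = floor((18 + 18)/1) = 36.
  m_3 = 1*36 - 18 = 18, d_3 = (342 - 18^2)/1 = 18/1 = 18: (m_3, d_3) = (m_1, d_1) = (18, 18), so from here the quotients repeat a_1, a_2; the period length is 2.
So sqrt(342) = [18; (2, 36)] with period length k = 2.
k is even, so the fundamental solution of x^2 - 342y^2 = 1 is (p_{k-1}, q_{k-1}) = (p_1, q_1); compute convergents through index 1.
Convergents (p_i = a_i*p_{i-1} + p_{i-2}, q_i = a_i*q_{i-1} + q_{i-2} with p_{-2}=0, p_{-1}=1, q_{-2}=1, q_{-1}=0):
  i=0: a_0=18, p_0 = 18*1 + 0 = 18, q_0 = 18*0 + 1 = 1.
  i=1: a_1=2, p_1 = 2*18 + 1 = 37, q_1 = 2*1 + 0 = 2.
Check: 37^2 - 342*2^2 = 1369 - 1368 = 1, so (x, y) = (37, 2) solves the equation, and by the theorem it is the least positive solution.

(x, y) = (37, 2)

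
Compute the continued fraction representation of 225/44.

Run the Euclidean algorithm on 225 and 44; the successive quotients are the partial quotients a_0, a_1, ... (each step inverts the fractional part left over by the previous one):
  225 = 5*44 + 5, so a_0 = 5.
  44 = 8*5 + 4, so a_1 = 8.
  5 = 1*4 + 1, so a_2 = 1.
  4 = 4*1 + 0, so a_3 = 4.
The remainder reaches 0 after 4 divisions, so the expansion has 4 partial quotients, read off in order.

[5; 8, 1, 4]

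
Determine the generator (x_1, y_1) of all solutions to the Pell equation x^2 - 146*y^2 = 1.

(x, y) = (145, 12)

First expand sqrt(146) as a continued fraction. With x_i = (sqrt(146) + m_i)/d_i and (m_0, d_0) = (0, 1): a_0 = floor(sqrt(146)) = 12, since 12^2 = 144 <= 146 < 169 = 13^2.
Iterate m_{i+1} = d_i*a_i - m_i, d_{i+1} = (146 - m_{i+1}^2)/d_i, a_{i+1} = floor((a_0 + m_{i+1})/d_{i+1}):
  m_1 = 1*12 - 0 = 12, d_1 = (146 - 12^2)/1 = 2/1 = 2, a_1 = floor((12 + 12)/2) = 12.
  m_2 = 2*12 - 12 = 12, d_2 = (146 - 12^2)/2 = 2/2 = 1, a_2 = floor((12 + 12)/1) = 24.
  m_3 = 1*24 - 12 = 12, d_3 = (146 - 12^2)/1 = 2/1 = 2: (m_3, d_3) = (m_1, d_1) = (12, 2), so from here the quotients repeat a_1, a_2; the period length is 2.
So sqrt(146) = [12; (12, 24)] with period length k = 2.
k is even, so the fundamental solution of x^2 - 146y^2 = 1 is (p_{k-1}, q_{k-1}) = (p_1, q_1); compute convergents through index 1.
Convergents (p_i = a_i*p_{i-1} + p_{i-2}, q_i = a_i*q_{i-1} + q_{i-2} with p_{-2}=0, p_{-1}=1, q_{-2}=1, q_{-1}=0):
  i=0: a_0=12, p_0 = 12*1 + 0 = 12, q_0 = 12*0 + 1 = 1.
  i=1: a_1=12, p_1 = 12*12 + 1 = 145, q_1 = 12*1 + 0 = 12.
Check: 145^2 - 146*12^2 = 21025 - 21024 = 1, so (x, y) = (145, 12) solves the equation, and by the theorem it is the least positive solution.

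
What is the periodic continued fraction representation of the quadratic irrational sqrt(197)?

[14; (28)]

Write x_i = (sqrt(197) + m_i)/d_i with (m_0, d_0) = (0, 1). a_0 = floor(sqrt(197)) = 14, since 14^2 = 196 <= 197 < 225 = 15^2.
Iterate m_{i+1} = d_i*a_i - m_i, d_{i+1} = (197 - m_{i+1}^2)/d_i, a_{i+1} = floor((a_0 + m_{i+1})/d_{i+1}):
  m_1 = 1*14 - 0 = 14, d_1 = (197 - 14^2)/1 = 1/1 = 1, a_1 = floor((14 + 14)/1) = 28.
  m_2 = 1*28 - 14 = 14, d_2 = (197 - 14^2)/1 = 1/1 = 1: (m_2, d_2) = (m_1, d_1) = (14, 1), so from here the quotient a_1 repeats; the period length is 1.
Hence the expansion of sqrt(197) is a_0 = 14 followed by the repeating block 28 (period 1).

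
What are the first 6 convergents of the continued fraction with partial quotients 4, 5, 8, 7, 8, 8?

Using the convergent recurrence p_i = a_i*p_{i-1} + p_{i-2}, q_i = a_i*q_{i-1} + q_{i-2} with p_{-2}=0, p_{-1}=1, q_{-2}=1, q_{-1}=0:
  i=0: a_0=4, p_0 = 4*1 + 0 = 4, q_0 = 4*0 + 1 = 1.
  i=1: a_1=5, p_1 = 5*4 + 1 = 21, q_1 = 5*1 + 0 = 5.
  i=2: a_2=8, p_2 = 8*21 + 4 = 172, q_2 = 8*5 + 1 = 41.
  i=3: a_3=7, p_3 = 7*172 + 21 = 1225, q_3 = 7*41 + 5 = 292.
  i=4: a_4=8, p_4 = 8*1225 + 172 = 9972, q_4 = 8*292 + 41 = 2377.
  i=5: a_5=8, p_5 = 8*9972 + 1225 = 81001, q_5 = 8*2377 + 292 = 19308.

4/1, 21/5, 172/41, 1225/292, 9972/2377, 81001/19308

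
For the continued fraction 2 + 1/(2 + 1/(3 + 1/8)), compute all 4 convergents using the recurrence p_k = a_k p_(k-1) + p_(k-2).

Using the convergent recurrence p_i = a_i*p_{i-1} + p_{i-2}, q_i = a_i*q_{i-1} + q_{i-2} with p_{-2}=0, p_{-1}=1, q_{-2}=1, q_{-1}=0:
  i=0: a_0=2, p_0 = 2*1 + 0 = 2, q_0 = 2*0 + 1 = 1.
  i=1: a_1=2, p_1 = 2*2 + 1 = 5, q_1 = 2*1 + 0 = 2.
  i=2: a_2=3, p_2 = 3*5 + 2 = 17, q_2 = 3*2 + 1 = 7.
  i=3: a_3=8, p_3 = 8*17 + 5 = 141, q_3 = 8*7 + 2 = 58.

2/1, 5/2, 17/7, 141/58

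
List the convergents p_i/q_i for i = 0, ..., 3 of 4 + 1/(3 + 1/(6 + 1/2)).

4/1, 13/3, 82/19, 177/41

Using the convergent recurrence p_i = a_i*p_{i-1} + p_{i-2}, q_i = a_i*q_{i-1} + q_{i-2} with p_{-2}=0, p_{-1}=1, q_{-2}=1, q_{-1}=0:
  i=0: a_0=4, p_0 = 4*1 + 0 = 4, q_0 = 4*0 + 1 = 1.
  i=1: a_1=3, p_1 = 3*4 + 1 = 13, q_1 = 3*1 + 0 = 3.
  i=2: a_2=6, p_2 = 6*13 + 4 = 82, q_2 = 6*3 + 1 = 19.
  i=3: a_3=2, p_3 = 2*82 + 13 = 177, q_3 = 2*19 + 3 = 41.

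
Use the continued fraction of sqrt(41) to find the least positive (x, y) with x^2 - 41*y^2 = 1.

(x, y) = (2049, 320)

First expand sqrt(41) as a continued fraction. With x_i = (sqrt(41) + m_i)/d_i and (m_0, d_0) = (0, 1): a_0 = floor(sqrt(41)) = 6, since 6^2 = 36 <= 41 < 49 = 7^2.
Iterate m_{i+1} = d_i*a_i - m_i, d_{i+1} = (41 - m_{i+1}^2)/d_i, a_{i+1} = floor((a_0 + m_{i+1})/d_{i+1}):
  m_1 = 1*6 - 0 = 6, d_1 = (41 - 6^2)/1 = 5/1 = 5, a_1 = floor((6 + 6)/5) = 2.
  m_2 = 5*2 - 6 = 4, d_2 = (41 - 4^2)/5 = 25/5 = 5, a_2 = floor((6 + 4)/5) = 2.
  m_3 = 5*2 - 4 = 6, d_3 = (41 - 6^2)/5 = 5/5 = 1, a_3 = floor((6 + 6)/1) = 12.
  m_4 = 1*12 - 6 = 6, d_4 = (41 - 6^2)/1 = 5/1 = 5: (m_4, d_4) = (m_1, d_1) = (6, 5), so from here the quotients repeat a_1, ..., a_3; the period length is 3.
So sqrt(41) = [6; (2, 2, 12)] with period length k = 3.
k is odd, so (p_{k-1}, q_{k-1}) only solves x^2 - 41y^2 = -1 and the fundamental solution of x^2 - 41y^2 = 1 is (p_{2k-1}, q_{2k-1}) = (p_5, q_5); compute convergents through index 5, running through the period twice.
Convergents (p_i = a_i*p_{i-1} + p_{i-2}, q_i = a_i*q_{i-1} + q_{i-2} with p_{-2}=0, p_{-1}=1, q_{-2}=1, q_{-1}=0):
  i=0: a_0=6, p_0 = 6*1 + 0 = 6, q_0 = 6*0 + 1 = 1.
  i=1: a_1=2, p_1 = 2*6 + 1 = 13, q_1 = 2*1 + 0 = 2.
  i=2: a_2=2, p_2 = 2*13 + 6 = 32, q_2 = 2*2 + 1 = 5.
  i=3: a_3=12, p_3 = 12*32 + 13 = 397, q_3 = 12*5 + 2 = 62.
  i=4: a_4=2, p_4 = 2*397 + 32 = 826, q_4 = 2*62 + 5 = 129.
  i=5: a_5=2, p_5 = 2*826 + 397 = 2049, q_5 = 2*129 + 62 = 320.
Indeed p_2^2 - 41*q_2^2 = 1024 - 1025 = -1, not +1.
Check: 2049^2 - 41*320^2 = 4198401 - 4198400 = 1, so (x, y) = (2049, 320) solves the equation, and by the theorem it is the least positive solution.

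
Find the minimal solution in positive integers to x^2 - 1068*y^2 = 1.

First expand sqrt(1068) as a continued fraction. With x_i = (sqrt(1068) + m_i)/d_i and (m_0, d_0) = (0, 1): a_0 = floor(sqrt(1068)) = 32, since 32^2 = 1024 <= 1068 < 1089 = 33^2.
Iterate m_{i+1} = d_i*a_i - m_i, d_{i+1} = (1068 - m_{i+1}^2)/d_i, a_{i+1} = floor((a_0 + m_{i+1})/d_{i+1}):
  m_1 = 1*32 - 0 = 32, d_1 = (1068 - 32^2)/1 = 44/1 = 44, a_1 = floor((32 + 32)/44) = 1.
  m_2 = 44*1 - 32 = 12, d_2 = (1068 - 12^2)/44 = 924/44 = 21, a_2 = floor((32 + 12)/21) = 2.
  m_3 = 21*2 - 12 = 30, d_3 = (1068 - 30^2)/21 = 168/21 = 8, a_3 = floor((32 + 30)/8) = 7.
  m_4 = 8*7 - 30 = 26, d_4 = (1068 - 26^2)/8 = 392/8 = 49, a_4 = floor((32 + 26)/49) = 1.
  m_5 = 49*1 - 26 = 23, d_5 = (1068 - 23^2)/49 = 539/49 = 11, a_5 = floor((32 + 23)/11) = 5.
  m_6 = 11*5 - 23 = 32, d_6 = (1068 - 32^2)/11 = 44/11 = 4, a_6 = floor((32 + 32)/4) = 16.
  m_7 = 4*16 - 32 = 32, d_7 = (1068 - 32^2)/4 = 44/4 = 11, a_7 = floor((32 + 32)/11) = 5.
  m_8 = 11*5 - 32 = 23, d_8 = (1068 - 23^2)/11 = 539/11 = 49, a_8 = floor((32 + 23)/49) = 1.
  m_9 = 49*1 - 23 = 26, d_9 = (1068 - 26^2)/49 = 392/49 = 8, a_9 = floor((32 + 26)/8) = 7.
  m_10 = 8*7 - 26 = 30, d_10 = (1068 - 30^2)/8 = 168/8 = 21, a_10 = floor((32 + 30)/21) = 2.
  m_11 = 21*2 - 30 = 12, d_11 = (1068 - 12^2)/21 = 924/21 = 44, a_11 = floor((32 + 12)/44) = 1.
  m_12 = 44*1 - 12 = 32, d_12 = (1068 - 32^2)/44 = 44/44 = 1, a_12 = floor((32 + 32)/1) = 64.
  m_13 = 1*64 - 32 = 32, d_13 = (1068 - 32^2)/1 = 44/1 = 44: (m_13, d_13) = (m_1, d_1) = (32, 44), so from here the quotients repeat a_1, ..., a_12; the period length is 12.
So sqrt(1068) = [32; (1, 2, 7, 1, 5, 16, 5, 1, 7, 2, 1, 64)] with period length k = 12.
k is even, so the fundamental solution of x^2 - 1068y^2 = 1 is (p_{k-1}, q_{k-1}) = (p_11, q_11); compute convergents through index 11.
Convergents (p_i = a_i*p_{i-1} + p_{i-2}, q_i = a_i*q_{i-1} + q_{i-2} with p_{-2}=0, p_{-1}=1, q_{-2}=1, q_{-1}=0):
  i=0: a_0=32, p_0 = 32*1 + 0 = 32, q_0 = 32*0 + 1 = 1.
  i=1: a_1=1, p_1 = 1*32 + 1 = 33, q_1 = 1*1 + 0 = 1.
  i=2: a_2=2, p_2 = 2*33 + 32 = 98, q_2 = 2*1 + 1 = 3.
  i=3: a_3=7, p_3 = 7*98 + 33 = 719, q_3 = 7*3 + 1 = 22.
  i=4: a_4=1, p_4 = 1*719 + 98 = 817, q_4 = 1*22 + 3 = 25.
  i=5: a_5=5, p_5 = 5*817 + 719 = 4804, q_5 = 5*25 + 22 = 147.
  i=6: a_6=16, p_6 = 16*4804 + 817 = 77681, q_6 = 16*147 + 25 = 2377.
  i=7: a_7=5, p_7 = 5*77681 + 4804 = 393209, q_7 = 5*2377 + 147 = 12032.
  i=8: a_8=1, p_8 = 1*393209 + 77681 = 470890, q_8 = 1*12032 + 2377 = 14409.
  i=9: a_9=7, p_9 = 7*470890 + 393209 = 3689439, q_9 = 7*14409 + 12032 = 112895.
  i=10: a_10=2, p_10 = 2*3689439 + 470890 = 7849768, q_10 = 2*112895 + 14409 = 240199.
  i=11: a_11=1, p_11 = 1*7849768 + 3689439 = 11539207, q_11 = 1*240199 + 112895 = 353094.
Check: 11539207^2 - 1068*353094^2 = 133153298188849 - 133153298188848 = 1, so (x, y) = (11539207, 353094) solves the equation, and by the theorem it is the least positive solution.

(x, y) = (11539207, 353094)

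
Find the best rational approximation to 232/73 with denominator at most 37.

89/28

Expand x = 232/73 as a continued fraction with the Euclidean algorithm:
  232 = 3*73 + 13, so a_0 = 3.
  73 = 5*13 + 8, so a_1 = 5.
  13 = 1*8 + 5, so a_2 = 1.
  8 = 1*5 + 3, so a_3 = 1.
  5 = 1*3 + 2, so a_4 = 1.
  3 = 1*2 + 1, so a_5 = 1.
  2 = 2*1 + 0, so a_6 = 2.
so x = [3; 5, 1, 1, 1, 1, 2].
Convergents (p_i = a_i*p_{i-1} + p_{i-2}, q_i = a_i*q_{i-1} + q_{i-2} with p_{-2}=0, p_{-1}=1, q_{-2}=1, q_{-1}=0), until the denominator exceeds 37:
  i=0: a_0=3, p_0 = 3*1 + 0 = 3, q_0 = 3*0 + 1 = 1.
  i=1: a_1=5, p_1 = 5*3 + 1 = 16, q_1 = 5*1 + 0 = 5.
  i=2: a_2=1, p_2 = 1*16 + 3 = 19, q_2 = 1*5 + 1 = 6.
  i=3: a_3=1, p_3 = 1*19 + 16 = 35, q_3 = 1*6 + 5 = 11.
  i=4: a_4=1, p_4 = 1*35 + 19 = 54, q_4 = 1*11 + 6 = 17.
  i=5: a_5=1, p_5 = 1*54 + 35 = 89, q_5 = 1*17 + 11 = 28.
  i=6: a_6=2, p_6 = 2*89 + 54 = 232, q_6 = 2*28 + 17 = 73.
q_6 = 73 > 37, so the last convergent with denominator <= 37 is p_5/q_5 = 89/28.
The closest fraction with denominator <= 37 is either p_5/q_5 or the intermediate fraction (k*p_5 + p_4)/(k*q_5 + q_4) with the largest k >= 1 whose denominator stays <= 37; these approach x as k grows, and every other convergent or intermediate fraction in range is farther away.
Largest k: floor((37 - q_4)/q_5) = floor((37 - 17)/28) = 0.
Since k = 0, no intermediate fraction beyond p_5/q_5 has denominator <= 37, so the convergent 89/28 is the closest (its error is |232*28 - 89*73|/(73*28) = 1/2044).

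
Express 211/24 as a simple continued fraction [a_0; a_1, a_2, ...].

[8; 1, 3, 1, 4]

Run the Euclidean algorithm on 211 and 24; the successive quotients are the partial quotients a_0, a_1, ... (each step inverts the fractional part left over by the previous one):
  211 = 8*24 + 19, so a_0 = 8.
  24 = 1*19 + 5, so a_1 = 1.
  19 = 3*5 + 4, so a_2 = 3.
  5 = 1*4 + 1, so a_3 = 1.
  4 = 4*1 + 0, so a_4 = 4.
The remainder reaches 0 after 5 divisions, so the expansion has 5 partial quotients, read off in order.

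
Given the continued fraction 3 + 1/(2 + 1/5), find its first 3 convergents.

3/1, 7/2, 38/11

Using the convergent recurrence p_i = a_i*p_{i-1} + p_{i-2}, q_i = a_i*q_{i-1} + q_{i-2} with p_{-2}=0, p_{-1}=1, q_{-2}=1, q_{-1}=0:
  i=0: a_0=3, p_0 = 3*1 + 0 = 3, q_0 = 3*0 + 1 = 1.
  i=1: a_1=2, p_1 = 2*3 + 1 = 7, q_1 = 2*1 + 0 = 2.
  i=2: a_2=5, p_2 = 5*7 + 3 = 38, q_2 = 5*2 + 1 = 11.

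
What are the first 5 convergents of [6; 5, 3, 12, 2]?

Using the convergent recurrence p_i = a_i*p_{i-1} + p_{i-2}, q_i = a_i*q_{i-1} + q_{i-2} with p_{-2}=0, p_{-1}=1, q_{-2}=1, q_{-1}=0:
  i=0: a_0=6, p_0 = 6*1 + 0 = 6, q_0 = 6*0 + 1 = 1.
  i=1: a_1=5, p_1 = 5*6 + 1 = 31, q_1 = 5*1 + 0 = 5.
  i=2: a_2=3, p_2 = 3*31 + 6 = 99, q_2 = 3*5 + 1 = 16.
  i=3: a_3=12, p_3 = 12*99 + 31 = 1219, q_3 = 12*16 + 5 = 197.
  i=4: a_4=2, p_4 = 2*1219 + 99 = 2537, q_4 = 2*197 + 16 = 410.

6/1, 31/5, 99/16, 1219/197, 2537/410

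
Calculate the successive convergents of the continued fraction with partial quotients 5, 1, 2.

5/1, 6/1, 17/3

Using the convergent recurrence p_i = a_i*p_{i-1} + p_{i-2}, q_i = a_i*q_{i-1} + q_{i-2} with p_{-2}=0, p_{-1}=1, q_{-2}=1, q_{-1}=0:
  i=0: a_0=5, p_0 = 5*1 + 0 = 5, q_0 = 5*0 + 1 = 1.
  i=1: a_1=1, p_1 = 1*5 + 1 = 6, q_1 = 1*1 + 0 = 1.
  i=2: a_2=2, p_2 = 2*6 + 5 = 17, q_2 = 2*1 + 1 = 3.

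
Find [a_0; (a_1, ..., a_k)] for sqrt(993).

[31; (1, 1, 20, 1, 1, 62)]

Write x_i = (sqrt(993) + m_i)/d_i with (m_0, d_0) = (0, 1). a_0 = floor(sqrt(993)) = 31, since 31^2 = 961 <= 993 < 1024 = 32^2.
Iterate m_{i+1} = d_i*a_i - m_i, d_{i+1} = (993 - m_{i+1}^2)/d_i, a_{i+1} = floor((a_0 + m_{i+1})/d_{i+1}):
  m_1 = 1*31 - 0 = 31, d_1 = (993 - 31^2)/1 = 32/1 = 32, a_1 = floor((31 + 31)/32) = 1.
  m_2 = 32*1 - 31 = 1, d_2 = (993 - 1^2)/32 = 992/32 = 31, a_2 = floor((31 + 1)/31) = 1.
  m_3 = 31*1 - 1 = 30, d_3 = (993 - 30^2)/31 = 93/31 = 3, a_3 = floor((31 + 30)/3) = 20.
  m_4 = 3*20 - 30 = 30, d_4 = (993 - 30^2)/3 = 93/3 = 31, a_4 = floor((31 + 30)/31) = 1.
  m_5 = 31*1 - 30 = 1, d_5 = (993 - 1^2)/31 = 992/31 = 32, a_5 = floor((31 + 1)/32) = 1.
  m_6 = 32*1 - 1 = 31, d_6 = (993 - 31^2)/32 = 32/32 = 1, a_6 = floor((31 + 31)/1) = 62.
  m_7 = 1*62 - 31 = 31, d_7 = (993 - 31^2)/1 = 32/1 = 32: (m_7, d_7) = (m_1, d_1) = (31, 32), so from here the quotients repeat a_1, ..., a_6; the period length is 6.
Hence the expansion of sqrt(993) is a_0 = 31 followed by the repeating block 1, 1, 20, 1, 1, 62 (period 6).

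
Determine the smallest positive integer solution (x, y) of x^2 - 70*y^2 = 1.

(x, y) = (251, 30)

First expand sqrt(70) as a continued fraction. With x_i = (sqrt(70) + m_i)/d_i and (m_0, d_0) = (0, 1): a_0 = floor(sqrt(70)) = 8, since 8^2 = 64 <= 70 < 81 = 9^2.
Iterate m_{i+1} = d_i*a_i - m_i, d_{i+1} = (70 - m_{i+1}^2)/d_i, a_{i+1} = floor((a_0 + m_{i+1})/d_{i+1}):
  m_1 = 1*8 - 0 = 8, d_1 = (70 - 8^2)/1 = 6/1 = 6, a_1 = floor((8 + 8)/6) = 2.
  m_2 = 6*2 - 8 = 4, d_2 = (70 - 4^2)/6 = 54/6 = 9, a_2 = floor((8 + 4)/9) = 1.
  m_3 = 9*1 - 4 = 5, d_3 = (70 - 5^2)/9 = 45/9 = 5, a_3 = floor((8 + 5)/5) = 2.
  m_4 = 5*2 - 5 = 5, d_4 = (70 - 5^2)/5 = 45/5 = 9, a_4 = floor((8 + 5)/9) = 1.
  m_5 = 9*1 - 5 = 4, d_5 = (70 - 4^2)/9 = 54/9 = 6, a_5 = floor((8 + 4)/6) = 2.
  m_6 = 6*2 - 4 = 8, d_6 = (70 - 8^2)/6 = 6/6 = 1, a_6 = floor((8 + 8)/1) = 16.
  m_7 = 1*16 - 8 = 8, d_7 = (70 - 8^2)/1 = 6/1 = 6: (m_7, d_7) = (m_1, d_1) = (8, 6), so from here the quotients repeat a_1, ..., a_6; the period length is 6.
So sqrt(70) = [8; (2, 1, 2, 1, 2, 16)] with period length k = 6.
k is even, so the fundamental solution of x^2 - 70y^2 = 1 is (p_{k-1}, q_{k-1}) = (p_5, q_5); compute convergents through index 5.
Convergents (p_i = a_i*p_{i-1} + p_{i-2}, q_i = a_i*q_{i-1} + q_{i-2} with p_{-2}=0, p_{-1}=1, q_{-2}=1, q_{-1}=0):
  i=0: a_0=8, p_0 = 8*1 + 0 = 8, q_0 = 8*0 + 1 = 1.
  i=1: a_1=2, p_1 = 2*8 + 1 = 17, q_1 = 2*1 + 0 = 2.
  i=2: a_2=1, p_2 = 1*17 + 8 = 25, q_2 = 1*2 + 1 = 3.
  i=3: a_3=2, p_3 = 2*25 + 17 = 67, q_3 = 2*3 + 2 = 8.
  i=4: a_4=1, p_4 = 1*67 + 25 = 92, q_4 = 1*8 + 3 = 11.
  i=5: a_5=2, p_5 = 2*92 + 67 = 251, q_5 = 2*11 + 8 = 30.
Check: 251^2 - 70*30^2 = 63001 - 63000 = 1, so (x, y) = (251, 30) solves the equation, and by the theorem it is the least positive solution.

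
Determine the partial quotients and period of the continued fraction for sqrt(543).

[23; (3, 3, 3, 1, 14, 1, 3, 3, 3, 46)]

Write x_i = (sqrt(543) + m_i)/d_i with (m_0, d_0) = (0, 1). a_0 = floor(sqrt(543)) = 23, since 23^2 = 529 <= 543 < 576 = 24^2.
Iterate m_{i+1} = d_i*a_i - m_i, d_{i+1} = (543 - m_{i+1}^2)/d_i, a_{i+1} = floor((a_0 + m_{i+1})/d_{i+1}):
  m_1 = 1*23 - 0 = 23, d_1 = (543 - 23^2)/1 = 14/1 = 14, a_1 = floor((23 + 23)/14) = 3.
  m_2 = 14*3 - 23 = 19, d_2 = (543 - 19^2)/14 = 182/14 = 13, a_2 = floor((23 + 19)/13) = 3.
  m_3 = 13*3 - 19 = 20, d_3 = (543 - 20^2)/13 = 143/13 = 11, a_3 = floor((23 + 20)/11) = 3.
  m_4 = 11*3 - 20 = 13, d_4 = (543 - 13^2)/11 = 374/11 = 34, a_4 = floor((23 + 13)/34) = 1.
  m_5 = 34*1 - 13 = 21, d_5 = (543 - 21^2)/34 = 102/34 = 3, a_5 = floor((23 + 21)/3) = 14.
  m_6 = 3*14 - 21 = 21, d_6 = (543 - 21^2)/3 = 102/3 = 34, a_6 = floor((23 + 21)/34) = 1.
  m_7 = 34*1 - 21 = 13, d_7 = (543 - 13^2)/34 = 374/34 = 11, a_7 = floor((23 + 13)/11) = 3.
  m_8 = 11*3 - 13 = 20, d_8 = (543 - 20^2)/11 = 143/11 = 13, a_8 = floor((23 + 20)/13) = 3.
  m_9 = 13*3 - 20 = 19, d_9 = (543 - 19^2)/13 = 182/13 = 14, a_9 = floor((23 + 19)/14) = 3.
  m_10 = 14*3 - 19 = 23, d_10 = (543 - 23^2)/14 = 14/14 = 1, a_10 = floor((23 + 23)/1) = 46.
  m_11 = 1*46 - 23 = 23, d_11 = (543 - 23^2)/1 = 14/1 = 14: (m_11, d_11) = (m_1, d_1) = (23, 14), so from here the quotients repeat a_1, ..., a_10; the period length is 10.
Hence the expansion of sqrt(543) is a_0 = 23 followed by the repeating block 3, 3, 3, 1, 14, 1, 3, 3, 3, 46 (period 10).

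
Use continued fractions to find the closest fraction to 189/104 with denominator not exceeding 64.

Expand x = 189/104 as a continued fraction with the Euclidean algorithm:
  189 = 1*104 + 85, so a_0 = 1.
  104 = 1*85 + 19, so a_1 = 1.
  85 = 4*19 + 9, so a_2 = 4.
  19 = 2*9 + 1, so a_3 = 2.
  9 = 9*1 + 0, so a_4 = 9.
so x = [1; 1, 4, 2, 9].
Convergents (p_i = a_i*p_{i-1} + p_{i-2}, q_i = a_i*q_{i-1} + q_{i-2} with p_{-2}=0, p_{-1}=1, q_{-2}=1, q_{-1}=0), until the denominator exceeds 64:
  i=0: a_0=1, p_0 = 1*1 + 0 = 1, q_0 = 1*0 + 1 = 1.
  i=1: a_1=1, p_1 = 1*1 + 1 = 2, q_1 = 1*1 + 0 = 1.
  i=2: a_2=4, p_2 = 4*2 + 1 = 9, q_2 = 4*1 + 1 = 5.
  i=3: a_3=2, p_3 = 2*9 + 2 = 20, q_3 = 2*5 + 1 = 11.
  i=4: a_4=9, p_4 = 9*20 + 9 = 189, q_4 = 9*11 + 5 = 104.
q_4 = 104 > 64, so the last convergent with denominator <= 64 is p_3/q_3 = 20/11.
The closest fraction with denominator <= 64 is either p_3/q_3 or the intermediate fraction (k*p_3 + p_2)/(k*q_3 + q_2) with the largest k >= 1 whose denominator stays <= 64; these approach x as k grows, and every other convergent or intermediate fraction in range is farther away.
Largest k: floor((64 - q_2)/q_3) = floor((64 - 5)/11) = 5.
That gives (5*20 + 9)/(5*11 + 5) = 109/60.
Compare the errors: |x - 20/11| = |189*11 - 20*104|/(104*11) = 1/1144, and |x - 109/60| = |189*60 - 109*104|/(104*60) = 4/6240.
Cross-multiplying, 4*1144 = 4576 < 6240 = 1*6240, so 4/6240 is smaller: the intermediate fraction 109/60 is closer to x than 20/11.

109/60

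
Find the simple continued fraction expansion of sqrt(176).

Write x_i = (sqrt(176) + m_i)/d_i with (m_0, d_0) = (0, 1). a_0 = floor(sqrt(176)) = 13, since 13^2 = 169 <= 176 < 196 = 14^2.
Iterate m_{i+1} = d_i*a_i - m_i, d_{i+1} = (176 - m_{i+1}^2)/d_i, a_{i+1} = floor((a_0 + m_{i+1})/d_{i+1}):
  m_1 = 1*13 - 0 = 13, d_1 = (176 - 13^2)/1 = 7/1 = 7, a_1 = floor((13 + 13)/7) = 3.
  m_2 = 7*3 - 13 = 8, d_2 = (176 - 8^2)/7 = 112/7 = 16, a_2 = floor((13 + 8)/16) = 1.
  m_3 = 16*1 - 8 = 8, d_3 = (176 - 8^2)/16 = 112/16 = 7, a_3 = floor((13 + 8)/7) = 3.
  m_4 = 7*3 - 8 = 13, d_4 = (176 - 13^2)/7 = 7/7 = 1, a_4 = floor((13 + 13)/1) = 26.
  m_5 = 1*26 - 13 = 13, d_5 = (176 - 13^2)/1 = 7/1 = 7: (m_5, d_5) = (m_1, d_1) = (13, 7), so from here the quotients repeat a_1, ..., a_4; the period length is 4.
Hence the expansion of sqrt(176) is a_0 = 13 followed by the repeating block 3, 1, 3, 26 (period 4).

[13; (3, 1, 3, 26)]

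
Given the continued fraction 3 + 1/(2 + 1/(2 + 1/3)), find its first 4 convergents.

3/1, 7/2, 17/5, 58/17

Using the convergent recurrence p_i = a_i*p_{i-1} + p_{i-2}, q_i = a_i*q_{i-1} + q_{i-2} with p_{-2}=0, p_{-1}=1, q_{-2}=1, q_{-1}=0:
  i=0: a_0=3, p_0 = 3*1 + 0 = 3, q_0 = 3*0 + 1 = 1.
  i=1: a_1=2, p_1 = 2*3 + 1 = 7, q_1 = 2*1 + 0 = 2.
  i=2: a_2=2, p_2 = 2*7 + 3 = 17, q_2 = 2*2 + 1 = 5.
  i=3: a_3=3, p_3 = 3*17 + 7 = 58, q_3 = 3*5 + 2 = 17.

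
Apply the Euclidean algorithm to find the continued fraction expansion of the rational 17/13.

[1; 3, 4]

Run the Euclidean algorithm on 17 and 13; the successive quotients are the partial quotients a_0, a_1, ... (each step inverts the fractional part left over by the previous one):
  17 = 1*13 + 4, so a_0 = 1.
  13 = 3*4 + 1, so a_1 = 3.
  4 = 4*1 + 0, so a_2 = 4.
The remainder reaches 0 after 3 divisions, so the expansion has 3 partial quotients, read off in order.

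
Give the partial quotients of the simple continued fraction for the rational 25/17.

Run the Euclidean algorithm on 25 and 17; the successive quotients are the partial quotients a_0, a_1, ... (each step inverts the fractional part left over by the previous one):
  25 = 1*17 + 8, so a_0 = 1.
  17 = 2*8 + 1, so a_1 = 2.
  8 = 8*1 + 0, so a_2 = 8.
The remainder reaches 0 after 3 divisions, so the expansion has 3 partial quotients, read off in order.

[1; 2, 8]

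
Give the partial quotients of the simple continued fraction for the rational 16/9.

[1; 1, 3, 2]

Run the Euclidean algorithm on 16 and 9; the successive quotients are the partial quotients a_0, a_1, ... (each step inverts the fractional part left over by the previous one):
  16 = 1*9 + 7, so a_0 = 1.
  9 = 1*7 + 2, so a_1 = 1.
  7 = 3*2 + 1, so a_2 = 3.
  2 = 2*1 + 0, so a_3 = 2.
The remainder reaches 0 after 4 divisions, so the expansion has 4 partial quotients, read off in order.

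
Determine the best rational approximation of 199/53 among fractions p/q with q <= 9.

Expand x = 199/53 as a continued fraction with the Euclidean algorithm:
  199 = 3*53 + 40, so a_0 = 3.
  53 = 1*40 + 13, so a_1 = 1.
  40 = 3*13 + 1, so a_2 = 3.
  13 = 13*1 + 0, so a_3 = 13.
so x = [3; 1, 3, 13].
Convergents (p_i = a_i*p_{i-1} + p_{i-2}, q_i = a_i*q_{i-1} + q_{i-2} with p_{-2}=0, p_{-1}=1, q_{-2}=1, q_{-1}=0), until the denominator exceeds 9:
  i=0: a_0=3, p_0 = 3*1 + 0 = 3, q_0 = 3*0 + 1 = 1.
  i=1: a_1=1, p_1 = 1*3 + 1 = 4, q_1 = 1*1 + 0 = 1.
  i=2: a_2=3, p_2 = 3*4 + 3 = 15, q_2 = 3*1 + 1 = 4.
  i=3: a_3=13, p_3 = 13*15 + 4 = 199, q_3 = 13*4 + 1 = 53.
q_3 = 53 > 9, so the last convergent with denominator <= 9 is p_2/q_2 = 15/4.
The closest fraction with denominator <= 9 is either p_2/q_2 or the intermediate fraction (k*p_2 + p_1)/(k*q_2 + q_1) with the largest k >= 1 whose denominator stays <= 9; these approach x as k grows, and every other convergent or intermediate fraction in range is farther away.
Largest k: floor((9 - q_1)/q_2) = floor((9 - 1)/4) = 2.
That gives (2*15 + 4)/(2*4 + 1) = 34/9.
Compare the errors: |x - 15/4| = |199*4 - 15*53|/(53*4) = 1/212, and |x - 34/9| = |199*9 - 34*53|/(53*9) = 11/477.
Cross-multiplying, 1*477 = 477 < 2332 = 11*212, so 1/212 is smaller: the convergent 15/4 is closer to x than 34/9.

15/4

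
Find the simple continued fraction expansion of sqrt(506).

Write x_i = (sqrt(506) + m_i)/d_i with (m_0, d_0) = (0, 1). a_0 = floor(sqrt(506)) = 22, since 22^2 = 484 <= 506 < 529 = 23^2.
Iterate m_{i+1} = d_i*a_i - m_i, d_{i+1} = (506 - m_{i+1}^2)/d_i, a_{i+1} = floor((a_0 + m_{i+1})/d_{i+1}):
  m_1 = 1*22 - 0 = 22, d_1 = (506 - 22^2)/1 = 22/1 = 22, a_1 = floor((22 + 22)/22) = 2.
  m_2 = 22*2 - 22 = 22, d_2 = (506 - 22^2)/22 = 22/22 = 1, a_2 = floor((22 + 22)/1) = 44.
  m_3 = 1*44 - 22 = 22, d_3 = (506 - 22^2)/1 = 22/1 = 22: (m_3, d_3) = (m_1, d_1) = (22, 22), so from here the quotients repeat a_1, a_2; the period length is 2.
Hence the expansion of sqrt(506) is a_0 = 22 followed by the repeating block 2, 44 (period 2).

[22; (2, 44)]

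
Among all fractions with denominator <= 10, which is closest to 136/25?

49/9

Expand x = 136/25 as a continued fraction with the Euclidean algorithm:
  136 = 5*25 + 11, so a_0 = 5.
  25 = 2*11 + 3, so a_1 = 2.
  11 = 3*3 + 2, so a_2 = 3.
  3 = 1*2 + 1, so a_3 = 1.
  2 = 2*1 + 0, so a_4 = 2.
so x = [5; 2, 3, 1, 2].
Convergents (p_i = a_i*p_{i-1} + p_{i-2}, q_i = a_i*q_{i-1} + q_{i-2} with p_{-2}=0, p_{-1}=1, q_{-2}=1, q_{-1}=0), until the denominator exceeds 10:
  i=0: a_0=5, p_0 = 5*1 + 0 = 5, q_0 = 5*0 + 1 = 1.
  i=1: a_1=2, p_1 = 2*5 + 1 = 11, q_1 = 2*1 + 0 = 2.
  i=2: a_2=3, p_2 = 3*11 + 5 = 38, q_2 = 3*2 + 1 = 7.
  i=3: a_3=1, p_3 = 1*38 + 11 = 49, q_3 = 1*7 + 2 = 9.
  i=4: a_4=2, p_4 = 2*49 + 38 = 136, q_4 = 2*9 + 7 = 25.
q_4 = 25 > 10, so the last convergent with denominator <= 10 is p_3/q_3 = 49/9.
The closest fraction with denominator <= 10 is either p_3/q_3 or the intermediate fraction (k*p_3 + p_2)/(k*q_3 + q_2) with the largest k >= 1 whose denominator stays <= 10; these approach x as k grows, and every other convergent or intermediate fraction in range is farther away.
Largest k: floor((10 - q_2)/q_3) = floor((10 - 7)/9) = 0.
Since k = 0, no intermediate fraction beyond p_3/q_3 has denominator <= 10, so the convergent 49/9 is the closest (its error is |136*9 - 49*25|/(25*9) = 1/225).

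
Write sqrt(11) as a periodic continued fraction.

[3; (3, 6)]

Write x_i = (sqrt(11) + m_i)/d_i with (m_0, d_0) = (0, 1). a_0 = floor(sqrt(11)) = 3, since 3^2 = 9 <= 11 < 16 = 4^2.
Iterate m_{i+1} = d_i*a_i - m_i, d_{i+1} = (11 - m_{i+1}^2)/d_i, a_{i+1} = floor((a_0 + m_{i+1})/d_{i+1}):
  m_1 = 1*3 - 0 = 3, d_1 = (11 - 3^2)/1 = 2/1 = 2, a_1 = floor((3 + 3)/2) = 3.
  m_2 = 2*3 - 3 = 3, d_2 = (11 - 3^2)/2 = 2/2 = 1, a_2 = floor((3 + 3)/1) = 6.
  m_3 = 1*6 - 3 = 3, d_3 = (11 - 3^2)/1 = 2/1 = 2: (m_3, d_3) = (m_1, d_1) = (3, 2), so from here the quotients repeat a_1, a_2; the period length is 2.
Hence the expansion of sqrt(11) is a_0 = 3 followed by the repeating block 3, 6 (period 2).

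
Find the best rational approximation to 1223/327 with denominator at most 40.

Expand x = 1223/327 as a continued fraction with the Euclidean algorithm:
  1223 = 3*327 + 242, so a_0 = 3.
  327 = 1*242 + 85, so a_1 = 1.
  242 = 2*85 + 72, so a_2 = 2.
  85 = 1*72 + 13, so a_3 = 1.
  72 = 5*13 + 7, so a_4 = 5.
  13 = 1*7 + 6, so a_5 = 1.
  7 = 1*6 + 1, so a_6 = 1.
  6 = 6*1 + 0, so a_7 = 6.
so x = [3; 1, 2, 1, 5, 1, 1, 6].
Convergents (p_i = a_i*p_{i-1} + p_{i-2}, q_i = a_i*q_{i-1} + q_{i-2} with p_{-2}=0, p_{-1}=1, q_{-2}=1, q_{-1}=0), until the denominator exceeds 40:
  i=0: a_0=3, p_0 = 3*1 + 0 = 3, q_0 = 3*0 + 1 = 1.
  i=1: a_1=1, p_1 = 1*3 + 1 = 4, q_1 = 1*1 + 0 = 1.
  i=2: a_2=2, p_2 = 2*4 + 3 = 11, q_2 = 2*1 + 1 = 3.
  i=3: a_3=1, p_3 = 1*11 + 4 = 15, q_3 = 1*3 + 1 = 4.
  i=4: a_4=5, p_4 = 5*15 + 11 = 86, q_4 = 5*4 + 3 = 23.
  i=5: a_5=1, p_5 = 1*86 + 15 = 101, q_5 = 1*23 + 4 = 27.
  i=6: a_6=1, p_6 = 1*101 + 86 = 187, q_6 = 1*27 + 23 = 50.
q_6 = 50 > 40, so the last convergent with denominator <= 40 is p_5/q_5 = 101/27.
The closest fraction with denominator <= 40 is either p_5/q_5 or the intermediate fraction (k*p_5 + p_4)/(k*q_5 + q_4) with the largest k >= 1 whose denominator stays <= 40; these approach x as k grows, and every other convergent or intermediate fraction in range is farther away.
Largest k: floor((40 - q_4)/q_5) = floor((40 - 23)/27) = 0.
Since k = 0, no intermediate fraction beyond p_5/q_5 has denominator <= 40, so the convergent 101/27 is the closest (its error is |1223*27 - 101*327|/(327*27) = 6/8829).

101/27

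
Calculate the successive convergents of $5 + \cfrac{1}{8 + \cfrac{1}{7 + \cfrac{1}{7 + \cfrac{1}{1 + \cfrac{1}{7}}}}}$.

5/1, 41/8, 292/57, 2085/407, 2377/464, 18724/3655

Using the convergent recurrence p_i = a_i*p_{i-1} + p_{i-2}, q_i = a_i*q_{i-1} + q_{i-2} with p_{-2}=0, p_{-1}=1, q_{-2}=1, q_{-1}=0:
  i=0: a_0=5, p_0 = 5*1 + 0 = 5, q_0 = 5*0 + 1 = 1.
  i=1: a_1=8, p_1 = 8*5 + 1 = 41, q_1 = 8*1 + 0 = 8.
  i=2: a_2=7, p_2 = 7*41 + 5 = 292, q_2 = 7*8 + 1 = 57.
  i=3: a_3=7, p_3 = 7*292 + 41 = 2085, q_3 = 7*57 + 8 = 407.
  i=4: a_4=1, p_4 = 1*2085 + 292 = 2377, q_4 = 1*407 + 57 = 464.
  i=5: a_5=7, p_5 = 7*2377 + 2085 = 18724, q_5 = 7*464 + 407 = 3655.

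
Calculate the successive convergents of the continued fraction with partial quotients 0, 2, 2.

0/1, 1/2, 2/5

Using the convergent recurrence p_i = a_i*p_{i-1} + p_{i-2}, q_i = a_i*q_{i-1} + q_{i-2} with p_{-2}=0, p_{-1}=1, q_{-2}=1, q_{-1}=0:
  i=0: a_0=0, p_0 = 0*1 + 0 = 0, q_0 = 0*0 + 1 = 1.
  i=1: a_1=2, p_1 = 2*0 + 1 = 1, q_1 = 2*1 + 0 = 2.
  i=2: a_2=2, p_2 = 2*1 + 0 = 2, q_2 = 2*2 + 1 = 5.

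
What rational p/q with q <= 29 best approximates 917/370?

Expand x = 917/370 as a continued fraction with the Euclidean algorithm:
  917 = 2*370 + 177, so a_0 = 2.
  370 = 2*177 + 16, so a_1 = 2.
  177 = 11*16 + 1, so a_2 = 11.
  16 = 16*1 + 0, so a_3 = 16.
so x = [2; 2, 11, 16].
Convergents (p_i = a_i*p_{i-1} + p_{i-2}, q_i = a_i*q_{i-1} + q_{i-2} with p_{-2}=0, p_{-1}=1, q_{-2}=1, q_{-1}=0), until the denominator exceeds 29:
  i=0: a_0=2, p_0 = 2*1 + 0 = 2, q_0 = 2*0 + 1 = 1.
  i=1: a_1=2, p_1 = 2*2 + 1 = 5, q_1 = 2*1 + 0 = 2.
  i=2: a_2=11, p_2 = 11*5 + 2 = 57, q_2 = 11*2 + 1 = 23.
  i=3: a_3=16, p_3 = 16*57 + 5 = 917, q_3 = 16*23 + 2 = 370.
q_3 = 370 > 29, so the last convergent with denominator <= 29 is p_2/q_2 = 57/23.
The closest fraction with denominator <= 29 is either p_2/q_2 or the intermediate fraction (k*p_2 + p_1)/(k*q_2 + q_1) with the largest k >= 1 whose denominator stays <= 29; these approach x as k grows, and every other convergent or intermediate fraction in range is farther away.
Largest k: floor((29 - q_1)/q_2) = floor((29 - 2)/23) = 1.
That gives (1*57 + 5)/(1*23 + 2) = 62/25.
Compare the errors: |x - 57/23| = |917*23 - 57*370|/(370*23) = 1/8510, and |x - 62/25| = |917*25 - 62*370|/(370*25) = 15/9250.
Cross-multiplying, 1*9250 = 9250 < 127650 = 15*8510, so 1/8510 is smaller: the convergent 57/23 is closer to x than 62/25.

57/23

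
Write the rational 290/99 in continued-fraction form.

Run the Euclidean algorithm on 290 and 99; the successive quotients are the partial quotients a_0, a_1, ... (each step inverts the fractional part left over by the previous one):
  290 = 2*99 + 92, so a_0 = 2.
  99 = 1*92 + 7, so a_1 = 1.
  92 = 13*7 + 1, so a_2 = 13.
  7 = 7*1 + 0, so a_3 = 7.
The remainder reaches 0 after 4 divisions, so the expansion has 4 partial quotients, read off in order.

[2; 1, 13, 7]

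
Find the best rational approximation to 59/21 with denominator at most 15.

Expand x = 59/21 as a continued fraction with the Euclidean algorithm:
  59 = 2*21 + 17, so a_0 = 2.
  21 = 1*17 + 4, so a_1 = 1.
  17 = 4*4 + 1, so a_2 = 4.
  4 = 4*1 + 0, so a_3 = 4.
so x = [2; 1, 4, 4].
Convergents (p_i = a_i*p_{i-1} + p_{i-2}, q_i = a_i*q_{i-1} + q_{i-2} with p_{-2}=0, p_{-1}=1, q_{-2}=1, q_{-1}=0), until the denominator exceeds 15:
  i=0: a_0=2, p_0 = 2*1 + 0 = 2, q_0 = 2*0 + 1 = 1.
  i=1: a_1=1, p_1 = 1*2 + 1 = 3, q_1 = 1*1 + 0 = 1.
  i=2: a_2=4, p_2 = 4*3 + 2 = 14, q_2 = 4*1 + 1 = 5.
  i=3: a_3=4, p_3 = 4*14 + 3 = 59, q_3 = 4*5 + 1 = 21.
q_3 = 21 > 15, so the last convergent with denominator <= 15 is p_2/q_2 = 14/5.
The closest fraction with denominator <= 15 is either p_2/q_2 or the intermediate fraction (k*p_2 + p_1)/(k*q_2 + q_1) with the largest k >= 1 whose denominator stays <= 15; these approach x as k grows, and every other convergent or intermediate fraction in range is farther away.
Largest k: floor((15 - q_1)/q_2) = floor((15 - 1)/5) = 2.
That gives (2*14 + 3)/(2*5 + 1) = 31/11.
Compare the errors: |x - 14/5| = |59*5 - 14*21|/(21*5) = 1/105, and |x - 31/11| = |59*11 - 31*21|/(21*11) = 2/231.
Cross-multiplying, 2*105 = 210 < 231 = 1*231, so 2/231 is smaller: the intermediate fraction 31/11 is closer to x than 14/5.

31/11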